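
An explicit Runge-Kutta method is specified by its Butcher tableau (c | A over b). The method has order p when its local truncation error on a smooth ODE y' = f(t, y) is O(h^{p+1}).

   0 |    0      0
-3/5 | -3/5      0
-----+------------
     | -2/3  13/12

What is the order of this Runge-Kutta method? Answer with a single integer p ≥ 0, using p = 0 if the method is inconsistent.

b = (-2/3, 13/12)
c = (0, -3/5)
Σ b_i: (-2/3)·1 + 13/12·1 = 5/12 ≠ 1 ⇒ order 0.

0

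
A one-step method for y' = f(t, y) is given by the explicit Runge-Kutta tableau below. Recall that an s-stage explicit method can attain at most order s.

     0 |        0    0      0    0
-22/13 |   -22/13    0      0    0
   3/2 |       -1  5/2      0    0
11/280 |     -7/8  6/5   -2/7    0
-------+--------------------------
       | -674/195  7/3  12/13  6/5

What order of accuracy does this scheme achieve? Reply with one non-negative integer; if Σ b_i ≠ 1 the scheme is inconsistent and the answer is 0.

b = (-674/195, 7/3, 12/13, 6/5)
c = (0, -22/13, 3/2, 11/280)
Ac = (0, 0, -55/13, -1119/455)
Σ b_i: (-674/195)·1 + 7/3·1 + 12/13·1 + 6/5·1 = 1 ✓
b·c: 7/3·(-22/13) + 12/13·3/2 + 6/5·11/280 = -68713/27300 ≠ 1/2 ⇒ order 1.

1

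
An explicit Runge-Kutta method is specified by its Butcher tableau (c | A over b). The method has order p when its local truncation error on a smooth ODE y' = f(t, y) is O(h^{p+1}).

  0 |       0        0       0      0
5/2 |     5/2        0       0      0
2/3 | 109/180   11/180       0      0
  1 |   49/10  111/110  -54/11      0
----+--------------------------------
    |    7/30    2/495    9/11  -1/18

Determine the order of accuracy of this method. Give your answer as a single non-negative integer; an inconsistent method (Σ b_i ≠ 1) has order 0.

b = (7/30, 2/495, 9/11, -1/18)
c = (0, 5/2, 2/3, 1)
Ac = (0, 0, 11/72, -3/4)
Σ b_i: 7/30·1 + 2/495·1 + 9/11·1 + (-1/18)·1 = 1 ✓
b·c: 2/495·5/2 + 9/11·2/3 + (-1/18)·1 = 1/2 ✓
b·c²: 2/495·25/4 + 9/11·4/9 + (-1/18)·1 = 1/3 ✓
b·Ac: 9/11·11/72 + (-1/18)·(-3/4) = 1/6 ✓
b·c³: 2/495·125/8 + 9/11·8/27 + (-1/18)·1 = 1/4 ✓
b·(c∘Ac): 9/11·11/108 + (-1/18)·(-3/4) = 1/8 ✓
b·Ac²: 9/11·55/144 + (-1/18)·33/8 = 1/12 ✓
b·A²c: (-1/18)·(-3/4) = 1/24 ✓; 4 stages ⇒ order 4.

4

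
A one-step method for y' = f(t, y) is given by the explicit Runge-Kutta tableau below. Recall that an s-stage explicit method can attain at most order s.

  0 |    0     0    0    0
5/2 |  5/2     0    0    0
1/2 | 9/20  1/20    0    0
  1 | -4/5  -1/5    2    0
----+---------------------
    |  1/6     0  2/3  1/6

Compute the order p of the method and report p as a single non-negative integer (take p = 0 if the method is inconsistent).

b = (1/6, 0, 2/3, 1/6)
c = (0, 5/2, 1/2, 1)
Ac = (0, 0, 1/8, 1/2)
Σ b_i: 1/6·1 + 2/3·1 + 1/6·1 = 1 ✓
b·c: 2/3·1/2 + 1/6·1 = 1/2 ✓
b·c²: 2/3·1/4 + 1/6·1 = 1/3 ✓
b·Ac: 2/3·1/8 + 1/6·1/2 = 1/6 ✓
b·c³: 2/3·1/8 + 1/6·1 = 1/4 ✓
b·(c∘Ac): 2/3·1/16 + 1/6·1/2 = 1/8 ✓
b·Ac²: 2/3·5/16 + 1/6·(-3/4) = 1/12 ✓
b·A²c: 1/6·1/4 = 1/24 ✓; 4 stages ⇒ order 4.

4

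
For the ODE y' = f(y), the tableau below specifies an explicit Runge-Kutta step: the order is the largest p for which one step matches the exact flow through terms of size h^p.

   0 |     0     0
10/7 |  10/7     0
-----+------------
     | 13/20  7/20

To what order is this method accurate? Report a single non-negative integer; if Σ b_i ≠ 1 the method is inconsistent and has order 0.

b = (13/20, 7/20)
c = (0, 10/7)
Σ b_i: 13/20·1 + 7/20·1 = 1 ✓
b·c: 7/20·10/7 = 1/2 ✓; 2 stages ⇒ order 2.

2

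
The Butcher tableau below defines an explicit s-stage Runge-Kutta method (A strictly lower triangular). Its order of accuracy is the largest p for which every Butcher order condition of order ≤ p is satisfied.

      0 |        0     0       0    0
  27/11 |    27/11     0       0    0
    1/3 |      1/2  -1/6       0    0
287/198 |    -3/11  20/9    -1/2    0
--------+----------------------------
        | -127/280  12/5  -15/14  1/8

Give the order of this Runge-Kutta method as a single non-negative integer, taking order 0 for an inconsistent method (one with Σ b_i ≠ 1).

1

b = (-127/280, 12/5, -15/14, 1/8)
c = (0, 27/11, 1/3, 287/198)
Ac = (0, 0, -9/22, 349/66)
Σ b_i: (-127/280)·1 + 12/5·1 + (-15/14)·1 + 1/8·1 = 1 ✓
b·c: 12/5·27/11 + (-15/14)·1/3 + 1/8·287/198 = 316837/55440 ≠ 1/2 ⇒ order 1.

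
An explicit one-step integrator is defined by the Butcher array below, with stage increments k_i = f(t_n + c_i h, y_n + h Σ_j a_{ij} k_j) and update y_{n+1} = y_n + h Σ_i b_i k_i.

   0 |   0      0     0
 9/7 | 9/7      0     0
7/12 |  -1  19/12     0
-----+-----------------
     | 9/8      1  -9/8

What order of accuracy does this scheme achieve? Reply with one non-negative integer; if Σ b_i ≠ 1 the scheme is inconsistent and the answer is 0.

1

b = (9/8, 1, -9/8)
c = (0, 9/7, 7/12)
Ac = (0, 0, 57/28)
Σ b_i: 9/8·1 + 1·1 + (-9/8)·1 = 1 ✓
b·c: 1·9/7 + (-9/8)·7/12 = 141/224 ≠ 1/2 ⇒ order 1.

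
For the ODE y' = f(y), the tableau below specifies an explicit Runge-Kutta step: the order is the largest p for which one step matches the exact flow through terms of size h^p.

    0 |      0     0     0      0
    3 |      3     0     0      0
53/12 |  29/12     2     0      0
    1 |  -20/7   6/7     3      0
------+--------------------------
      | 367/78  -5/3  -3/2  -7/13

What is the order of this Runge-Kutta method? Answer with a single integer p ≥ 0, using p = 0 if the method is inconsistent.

b = (367/78, -5/3, -3/2, -7/13)
c = (0, 3, 53/12, 1)
Ac = (0, 0, 6, 443/28)
Σ b_i: 367/78·1 + (-5/3)·1 + (-3/2)·1 + (-7/13)·1 = 1 ✓
b·c: (-5/3)·3 + (-3/2)·53/12 + (-7/13)·1 = -1265/104 ≠ 1/2 ⇒ order 1.

1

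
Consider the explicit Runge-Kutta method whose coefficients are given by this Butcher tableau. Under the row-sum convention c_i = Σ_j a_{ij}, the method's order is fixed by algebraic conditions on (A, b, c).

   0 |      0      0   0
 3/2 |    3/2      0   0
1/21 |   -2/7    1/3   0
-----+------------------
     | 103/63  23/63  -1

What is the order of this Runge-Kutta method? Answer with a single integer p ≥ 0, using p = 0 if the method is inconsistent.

b = (103/63, 23/63, -1)
c = (0, 3/2, 1/21)
Ac = (0, 0, 1/2)
Σ b_i: 103/63·1 + 23/63·1 + (-1)·1 = 1 ✓
b·c: 23/63·3/2 + (-1)·1/21 = 1/2 ✓
b·c²: 23/63·9/4 + (-1)·1/441 = 1445/1764 ≠ 1/3 ⇒ order 2.
b·Ac: (-1)·1/2 = -1/2 ≠ 1/6

2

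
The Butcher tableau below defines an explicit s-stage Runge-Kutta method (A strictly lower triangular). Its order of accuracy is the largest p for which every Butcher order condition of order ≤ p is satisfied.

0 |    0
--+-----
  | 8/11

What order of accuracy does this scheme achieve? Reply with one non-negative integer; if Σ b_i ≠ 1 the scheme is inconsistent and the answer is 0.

b = (8/11)
c = (0)
Σ b_i: 8/11·1 = 8/11 ≠ 1 ⇒ order 0.

0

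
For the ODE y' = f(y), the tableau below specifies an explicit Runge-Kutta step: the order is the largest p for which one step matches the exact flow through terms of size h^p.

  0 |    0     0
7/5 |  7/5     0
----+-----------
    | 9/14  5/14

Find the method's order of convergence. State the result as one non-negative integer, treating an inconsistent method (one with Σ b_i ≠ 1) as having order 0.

2

b = (9/14, 5/14)
c = (0, 7/5)
Σ b_i: 9/14·1 + 5/14·1 = 1 ✓
b·c: 5/14·7/5 = 1/2 ✓; 2 stages ⇒ order 2.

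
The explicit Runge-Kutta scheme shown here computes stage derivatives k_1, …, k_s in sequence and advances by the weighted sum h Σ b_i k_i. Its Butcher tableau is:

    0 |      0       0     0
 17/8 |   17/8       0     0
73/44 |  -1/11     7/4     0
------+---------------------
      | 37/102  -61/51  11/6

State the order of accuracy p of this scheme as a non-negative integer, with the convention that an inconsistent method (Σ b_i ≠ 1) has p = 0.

b = (37/102, -61/51, 11/6)
c = (0, 17/8, 73/44)
Ac = (0, 0, 119/32)
Σ b_i: 37/102·1 + (-61/51)·1 + 11/6·1 = 1 ✓
b·c: (-61/51)·17/8 + 11/6·73/44 = 1/2 ✓
b·c²: (-61/51)·289/64 + 11/6·5329/1936 = -749/2112 ≠ 1/3 ⇒ order 2.
b·Ac: 11/6·119/32 = 1309/192 ≠ 1/6

2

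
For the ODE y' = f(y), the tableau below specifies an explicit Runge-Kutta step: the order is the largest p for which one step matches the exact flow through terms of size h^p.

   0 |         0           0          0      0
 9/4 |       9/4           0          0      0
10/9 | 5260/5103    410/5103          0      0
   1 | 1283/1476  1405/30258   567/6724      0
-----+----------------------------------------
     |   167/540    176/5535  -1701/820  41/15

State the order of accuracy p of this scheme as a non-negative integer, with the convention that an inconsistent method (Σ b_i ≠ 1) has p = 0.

4

b = (167/540, 176/5535, -1701/820, 41/15)
c = (0, 9/4, 10/9, 1)
Ac = (0, 0, 205/1134, 65/328)
Σ b_i: 167/540·1 + 176/5535·1 + (-1701/820)·1 + 41/15·1 = 1 ✓
b·c: 176/5535·9/4 + (-1701/820)·10/9 + 41/15·1 = 1/2 ✓
b·c²: 176/5535·81/16 + (-1701/820)·100/81 + 41/15·1 = 1/3 ✓
b·Ac: (-1701/820)·205/1134 + 41/15·65/328 = 1/6 ✓
b·c³: 176/5535·729/64 + (-1701/820)·1000/729 + 41/15·1 = 1/4 ✓
b·(c∘Ac): (-1701/820)·1025/5103 + 41/15·65/328 = 1/8 ✓
b·Ac²: (-1701/820)·205/504 + 41/15·445/1312 = 1/12 ✓
b·A²c: 41/15·5/328 = 1/24 ✓; 4 stages ⇒ order 4.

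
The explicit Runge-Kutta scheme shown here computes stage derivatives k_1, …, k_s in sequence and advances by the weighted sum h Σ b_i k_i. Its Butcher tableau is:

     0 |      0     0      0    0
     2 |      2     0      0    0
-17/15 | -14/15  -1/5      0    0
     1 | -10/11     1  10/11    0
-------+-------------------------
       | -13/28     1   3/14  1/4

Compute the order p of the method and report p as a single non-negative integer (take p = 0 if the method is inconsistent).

1

b = (-13/28, 1, 3/14, 1/4)
c = (0, 2, -17/15, 1)
Ac = (0, 0, -2/5, 32/33)
Σ b_i: (-13/28)·1 + 1·1 + 3/14·1 + 1/4·1 = 1 ✓
b·c: 1·2 + 3/14·(-17/15) + 1/4·1 = 281/140 ≠ 1/2 ⇒ order 1.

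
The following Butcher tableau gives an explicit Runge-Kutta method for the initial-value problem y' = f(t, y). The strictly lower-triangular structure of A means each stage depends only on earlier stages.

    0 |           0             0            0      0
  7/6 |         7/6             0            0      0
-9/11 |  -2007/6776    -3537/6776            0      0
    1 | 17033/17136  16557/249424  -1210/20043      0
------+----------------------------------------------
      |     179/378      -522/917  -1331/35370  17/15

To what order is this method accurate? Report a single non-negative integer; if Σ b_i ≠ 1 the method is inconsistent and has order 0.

4

b = (179/378, -522/917, -1331/35370, 17/15)
c = (0, 7/6, -9/11, 1)
Ac = (0, 0, -1179/1936, 69/544)
Σ b_i: 179/378·1 + (-522/917)·1 + (-1331/35370)·1 + 17/15·1 = 1 ✓
b·c: (-522/917)·7/6 + (-1331/35370)·(-9/11) + 17/15·1 = 1/2 ✓
b·c²: (-522/917)·49/36 + (-1331/35370)·81/121 + 17/15·1 = 1/3 ✓
b·Ac: (-1331/35370)·(-1179/1936) + 17/15·69/544 = 1/6 ✓
b·c³: (-522/917)·343/216 + (-1331/35370)·(-729/1331) + 17/15·1 = 1/4 ✓
b·(c∘Ac): (-1331/35370)·10611/21296 + 17/15·69/544 = 1/8 ✓
b·Ac²: (-1331/35370)·(-2751/3872) + 17/15·163/3264 = 1/12 ✓
b·A²c: 17/15·5/136 = 1/24 ✓; 4 stages ⇒ order 4.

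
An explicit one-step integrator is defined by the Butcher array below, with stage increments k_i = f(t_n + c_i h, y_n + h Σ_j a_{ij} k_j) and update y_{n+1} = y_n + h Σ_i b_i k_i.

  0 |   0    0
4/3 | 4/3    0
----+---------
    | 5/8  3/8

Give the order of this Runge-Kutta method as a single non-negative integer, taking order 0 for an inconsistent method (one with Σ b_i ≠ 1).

2

b = (5/8, 3/8)
c = (0, 4/3)
Σ b_i: 5/8·1 + 3/8·1 = 1 ✓
b·c: 3/8·4/3 = 1/2 ✓; 2 stages ⇒ order 2.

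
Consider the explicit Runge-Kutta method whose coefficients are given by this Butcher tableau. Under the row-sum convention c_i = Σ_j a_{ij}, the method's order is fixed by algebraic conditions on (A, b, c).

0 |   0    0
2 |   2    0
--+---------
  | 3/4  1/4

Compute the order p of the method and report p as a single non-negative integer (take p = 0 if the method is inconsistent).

b = (3/4, 1/4)
c = (0, 2)
Σ b_i: 3/4·1 + 1/4·1 = 1 ✓
b·c: 1/4·2 = 1/2 ✓; 2 stages ⇒ order 2.

2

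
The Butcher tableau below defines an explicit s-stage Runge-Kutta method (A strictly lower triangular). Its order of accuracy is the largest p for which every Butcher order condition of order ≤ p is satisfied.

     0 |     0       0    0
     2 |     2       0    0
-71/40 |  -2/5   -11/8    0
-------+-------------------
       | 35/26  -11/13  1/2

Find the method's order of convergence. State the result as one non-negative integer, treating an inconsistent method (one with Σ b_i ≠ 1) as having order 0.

1

b = (35/26, -11/13, 1/2)
c = (0, 2, -71/40)
Ac = (0, 0, -11/4)
Σ b_i: 35/26·1 + (-11/13)·1 + 1/2·1 = 1 ✓
b·c: (-11/13)·2 + 1/2·(-71/40) = -2683/1040 ≠ 1/2 ⇒ order 1.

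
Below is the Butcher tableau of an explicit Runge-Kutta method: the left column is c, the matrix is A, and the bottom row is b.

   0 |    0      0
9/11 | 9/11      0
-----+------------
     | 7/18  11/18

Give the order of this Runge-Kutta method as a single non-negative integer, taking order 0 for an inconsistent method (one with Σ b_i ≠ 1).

b = (7/18, 11/18)
c = (0, 9/11)
Σ b_i: 7/18·1 + 11/18·1 = 1 ✓
b·c: 11/18·9/11 = 1/2 ✓; 2 stages ⇒ order 2.

2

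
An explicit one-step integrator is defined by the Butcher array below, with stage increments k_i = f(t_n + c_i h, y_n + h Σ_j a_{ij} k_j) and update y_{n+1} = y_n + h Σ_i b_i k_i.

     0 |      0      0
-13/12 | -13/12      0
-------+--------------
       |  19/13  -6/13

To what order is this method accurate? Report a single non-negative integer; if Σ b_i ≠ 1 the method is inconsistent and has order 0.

b = (19/13, -6/13)
c = (0, -13/12)
Σ b_i: 19/13·1 + (-6/13)·1 = 1 ✓
b·c: (-6/13)·(-13/12) = 1/2 ✓; 2 stages ⇒ order 2.

2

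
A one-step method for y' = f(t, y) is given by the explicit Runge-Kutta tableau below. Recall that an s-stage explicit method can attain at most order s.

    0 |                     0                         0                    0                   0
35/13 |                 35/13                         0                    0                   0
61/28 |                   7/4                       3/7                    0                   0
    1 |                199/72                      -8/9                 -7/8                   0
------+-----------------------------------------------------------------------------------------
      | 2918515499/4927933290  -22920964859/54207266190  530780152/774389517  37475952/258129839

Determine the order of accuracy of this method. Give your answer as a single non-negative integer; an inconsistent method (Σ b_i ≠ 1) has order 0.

3

b = (2918515499/4927933290, -22920964859/54207266190, 530780152/774389517, 37475952/258129839)
c = (0, 35/13, 61/28, 1)
Ac = (0, 0, 15/13, -16097/3744)
Σ b_i: 2918515499/4927933290·1 + (-22920964859/54207266190)·1 + 530780152/774389517·1 + 37475952/258129839·1 = 1 ✓
b·c: (-22920964859/54207266190)·35/13 + 530780152/774389517·61/28 + 37475952/258129839·1 = 1/2 ✓
b·c²: (-22920964859/54207266190)·1225/169 + 530780152/774389517·3721/784 + 37475952/258129839·1 = 1/3 ✓
b·Ac: 530780152/774389517·15/13 + 37475952/258129839·(-16097/3744) = 1/6 ✓
b·c³: (-22920964859/54207266190)·42875/2197 + 530780152/774389517·226981/21952 + 37475952/258129839·1 = -191391263/187730792 ≠ 1/4 ⇒ order 3.
b·(c∘Ac): 530780152/774389517·915/364 + 37475952/258129839·(-16097/3744) = 2011141597/1830375222 ≠ 1/8
b·Ac²: 530780152/774389517·525/169 + 37475952/258129839·(-14440441/1362816) = 30283752437/51250506216 ≠ 1/12
b·A²c: 37475952/258129839·(-105/104) = -491871870/3355687907 ≠ 1/24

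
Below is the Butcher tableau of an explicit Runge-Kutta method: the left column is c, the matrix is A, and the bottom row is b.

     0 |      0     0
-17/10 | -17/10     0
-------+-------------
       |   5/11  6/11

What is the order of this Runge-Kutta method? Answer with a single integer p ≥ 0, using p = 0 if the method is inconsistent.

1

b = (5/11, 6/11)
c = (0, -17/10)
Σ b_i: 5/11·1 + 6/11·1 = 1 ✓
b·c: 6/11·(-17/10) = -51/55 ≠ 1/2 ⇒ order 1.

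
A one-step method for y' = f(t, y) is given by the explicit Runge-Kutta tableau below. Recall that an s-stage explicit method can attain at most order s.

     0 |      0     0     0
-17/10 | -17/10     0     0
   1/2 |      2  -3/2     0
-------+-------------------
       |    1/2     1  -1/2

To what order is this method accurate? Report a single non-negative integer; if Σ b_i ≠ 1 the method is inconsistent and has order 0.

b = (1/2, 1, -1/2)
c = (0, -17/10, 1/2)
Ac = (0, 0, 51/20)
Σ b_i: 1/2·1 + 1·1 + (-1/2)·1 = 1 ✓
b·c: 1·(-17/10) + (-1/2)·1/2 = -39/20 ≠ 1/2 ⇒ order 1.

1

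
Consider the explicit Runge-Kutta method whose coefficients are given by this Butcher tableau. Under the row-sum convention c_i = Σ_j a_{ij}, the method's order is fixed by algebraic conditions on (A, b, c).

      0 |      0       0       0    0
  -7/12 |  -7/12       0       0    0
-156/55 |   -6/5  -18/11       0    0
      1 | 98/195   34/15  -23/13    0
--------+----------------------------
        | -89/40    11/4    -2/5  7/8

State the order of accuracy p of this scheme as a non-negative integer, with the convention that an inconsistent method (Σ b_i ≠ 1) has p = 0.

b = (-89/40, 11/4, -2/5, 7/8)
c = (0, -7/12, -156/55, 1)
Ac = (0, 0, 21/22, 3659/990)
Σ b_i: (-89/40)·1 + 11/4·1 + (-2/5)·1 + 7/8·1 = 1 ✓
b·c: 11/4·(-7/12) + (-2/5)·(-156/55) + 7/8·1 = 5351/13200 ≠ 1/2 ⇒ order 1.

1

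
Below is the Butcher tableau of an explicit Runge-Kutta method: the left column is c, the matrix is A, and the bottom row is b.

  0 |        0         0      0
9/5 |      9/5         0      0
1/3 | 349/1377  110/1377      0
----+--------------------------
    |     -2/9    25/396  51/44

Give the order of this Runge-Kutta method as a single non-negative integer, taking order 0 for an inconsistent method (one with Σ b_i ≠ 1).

3

b = (-2/9, 25/396, 51/44)
c = (0, 9/5, 1/3)
Ac = (0, 0, 22/153)
Σ b_i: (-2/9)·1 + 25/396·1 + 51/44·1 = 1 ✓
b·c: 25/396·9/5 + 51/44·1/3 = 1/2 ✓
b·c²: 25/396·81/25 + 51/44·1/9 = 1/3 ✓
b·Ac: 51/44·22/153 = 1/6 ✓; 3 stages ⇒ order 3.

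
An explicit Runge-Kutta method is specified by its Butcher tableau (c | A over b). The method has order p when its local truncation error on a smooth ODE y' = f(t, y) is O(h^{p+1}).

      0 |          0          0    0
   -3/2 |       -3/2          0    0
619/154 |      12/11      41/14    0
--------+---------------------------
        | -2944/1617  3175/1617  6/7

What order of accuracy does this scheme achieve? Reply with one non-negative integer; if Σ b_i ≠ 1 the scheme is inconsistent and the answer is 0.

2

b = (-2944/1617, 3175/1617, 6/7)
c = (0, -3/2, 619/154)
Ac = (0, 0, -123/28)
Σ b_i: (-2944/1617)·1 + 3175/1617·1 + 6/7·1 = 1 ✓
b·c: 3175/1617·(-3/2) + 6/7·619/154 = 1/2 ✓
b·c²: 3175/1617·9/4 + 6/7·383161/23716 = 3032391/166012 ≠ 1/3 ⇒ order 2.
b·Ac: 6/7·(-123/28) = -369/98 ≠ 1/6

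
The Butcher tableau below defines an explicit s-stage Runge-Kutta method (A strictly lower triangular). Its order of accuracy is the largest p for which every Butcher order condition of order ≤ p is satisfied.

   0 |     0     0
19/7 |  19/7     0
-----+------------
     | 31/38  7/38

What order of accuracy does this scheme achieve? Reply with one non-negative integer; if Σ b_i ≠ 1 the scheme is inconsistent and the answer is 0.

2

b = (31/38, 7/38)
c = (0, 19/7)
Σ b_i: 31/38·1 + 7/38·1 = 1 ✓
b·c: 7/38·19/7 = 1/2 ✓; 2 stages ⇒ order 2.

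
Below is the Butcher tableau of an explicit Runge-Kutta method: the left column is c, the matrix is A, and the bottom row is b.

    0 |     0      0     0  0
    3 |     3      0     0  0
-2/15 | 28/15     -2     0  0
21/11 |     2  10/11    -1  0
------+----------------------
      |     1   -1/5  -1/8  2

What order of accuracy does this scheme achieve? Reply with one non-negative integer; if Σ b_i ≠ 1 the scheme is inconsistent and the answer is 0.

b = (1, -1/5, -1/8, 2)
c = (0, 3, -2/15, 21/11)
Ac = (0, 0, -6, 472/165)
Σ b_i: 1·1 + (-1/5)·1 + (-1/8)·1 + 2·1 = 107/40 ≠ 1 ⇒ order 0.

0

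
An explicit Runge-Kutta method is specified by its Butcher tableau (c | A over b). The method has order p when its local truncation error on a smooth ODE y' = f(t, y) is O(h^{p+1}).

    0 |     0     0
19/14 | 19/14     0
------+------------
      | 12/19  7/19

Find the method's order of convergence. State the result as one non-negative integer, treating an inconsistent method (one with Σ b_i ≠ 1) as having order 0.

2

b = (12/19, 7/19)
c = (0, 19/14)
Σ b_i: 12/19·1 + 7/19·1 = 1 ✓
b·c: 7/19·19/14 = 1/2 ✓; 2 stages ⇒ order 2.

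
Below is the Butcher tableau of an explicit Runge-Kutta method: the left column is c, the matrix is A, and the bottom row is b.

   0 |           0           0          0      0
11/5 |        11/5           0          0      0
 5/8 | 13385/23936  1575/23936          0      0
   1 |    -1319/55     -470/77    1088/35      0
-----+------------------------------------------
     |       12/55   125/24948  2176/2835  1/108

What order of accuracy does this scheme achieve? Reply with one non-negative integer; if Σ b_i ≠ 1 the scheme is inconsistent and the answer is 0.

b = (12/55, 125/24948, 2176/2835, 1/108)
c = (0, 11/5, 5/8, 1)
Ac = (0, 0, 315/2176, 6)
Σ b_i: 12/55·1 + 125/24948·1 + 2176/2835·1 + 1/108·1 = 1 ✓
b·c: 125/24948·11/5 + 2176/2835·5/8 + 1/108·1 = 1/2 ✓
b·c²: 125/24948·121/25 + 2176/2835·25/64 + 1/108·1 = 1/3 ✓
b·Ac: 2176/2835·315/2176 + 1/108·6 = 1/6 ✓
b·c³: 125/24948·1331/125 + 2176/2835·125/512 + 1/108·1 = 1/4 ✓
b·(c∘Ac): 2176/2835·1575/17408 + 1/108·6 = 1/8 ✓
b·Ac²: 2176/2835·693/2176 + 1/108·(-87/5) = 1/12 ✓
b·A²c: 1/108·9/2 = 1/24 ✓; 4 stages ⇒ order 4.

4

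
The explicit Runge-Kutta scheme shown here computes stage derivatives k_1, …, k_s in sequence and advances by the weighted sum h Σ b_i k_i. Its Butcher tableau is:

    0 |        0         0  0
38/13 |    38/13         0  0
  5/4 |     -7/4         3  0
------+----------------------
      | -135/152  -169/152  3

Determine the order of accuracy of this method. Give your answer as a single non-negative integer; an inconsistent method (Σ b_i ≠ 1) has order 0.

2

b = (-135/152, -169/152, 3)
c = (0, 38/13, 5/4)
Ac = (0, 0, 114/13)
Σ b_i: (-135/152)·1 + (-169/152)·1 + 3·1 = 1 ✓
b·c: (-169/152)·38/13 + 3·5/4 = 1/2 ✓
b·c²: (-169/152)·1444/169 + 3·25/16 = -77/16 ≠ 1/3 ⇒ order 2.
b·Ac: 3·114/13 = 342/13 ≠ 1/6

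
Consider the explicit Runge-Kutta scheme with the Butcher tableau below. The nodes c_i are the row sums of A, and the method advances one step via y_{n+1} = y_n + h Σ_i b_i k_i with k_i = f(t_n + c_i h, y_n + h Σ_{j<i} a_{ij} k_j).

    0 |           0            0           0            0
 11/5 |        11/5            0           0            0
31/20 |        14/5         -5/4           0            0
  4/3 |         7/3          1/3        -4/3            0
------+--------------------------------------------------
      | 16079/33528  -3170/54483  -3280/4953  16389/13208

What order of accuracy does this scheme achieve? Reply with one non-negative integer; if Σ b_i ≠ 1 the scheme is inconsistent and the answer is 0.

b = (16079/33528, -3170/54483, -3280/4953, 16389/13208)
c = (0, 11/5, 31/20, 4/3)
Ac = (0, 0, -11/4, -4/3)
Σ b_i: 16079/33528·1 + (-3170/54483)·1 + (-3280/4953)·1 + 16389/13208·1 = 1 ✓
b·c: (-3170/54483)·11/5 + (-3280/4953)·31/20 + 16389/13208·4/3 = 1/2 ✓
b·c²: (-3170/54483)·121/25 + (-3280/4953)·961/400 + 16389/13208·16/9 = 1/3 ✓
b·Ac: (-3280/4953)·(-11/4) + 16389/13208·(-4/3) = 1/6 ✓
b·c³: (-3170/54483)·1331/125 + (-3280/4953)·29791/8000 + 16389/13208·64/27 = -1833/12700 ≠ 1/4 ⇒ order 3.
b·(c∘Ac): (-3280/4953)·(-341/80) + 16389/13208·(-16/9) = 235/381 ≠ 1/8
b·Ac²: (-3280/4953)·(-121/20) + 16389/13208·(-159/100) = 619819/304800 ≠ 1/12
b·A²c: 16389/13208·11/3 = 60093/13208 ≠ 1/24

3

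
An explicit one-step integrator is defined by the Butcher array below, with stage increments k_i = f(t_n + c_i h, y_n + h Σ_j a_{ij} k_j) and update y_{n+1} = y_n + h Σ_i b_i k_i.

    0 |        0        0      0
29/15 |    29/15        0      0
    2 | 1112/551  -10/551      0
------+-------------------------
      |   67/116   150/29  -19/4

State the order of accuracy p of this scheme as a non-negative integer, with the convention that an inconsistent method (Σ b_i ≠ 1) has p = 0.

b = (67/116, 150/29, -19/4)
c = (0, 29/15, 2)
Ac = (0, 0, -2/57)
Σ b_i: 67/116·1 + 150/29·1 + (-19/4)·1 = 1 ✓
b·c: 150/29·29/15 + (-19/4)·2 = 1/2 ✓
b·c²: 150/29·841/225 + (-19/4)·4 = 1/3 ✓
b·Ac: (-19/4)·(-2/57) = 1/6 ✓; 3 stages ⇒ order 3.

3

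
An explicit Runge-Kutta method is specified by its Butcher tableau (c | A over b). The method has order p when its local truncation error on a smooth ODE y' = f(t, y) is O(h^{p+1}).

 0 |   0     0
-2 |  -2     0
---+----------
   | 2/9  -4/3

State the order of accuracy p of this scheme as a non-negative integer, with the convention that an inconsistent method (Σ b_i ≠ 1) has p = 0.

b = (2/9, -4/3)
c = (0, -2)
Σ b_i: 2/9·1 + (-4/3)·1 = -10/9 ≠ 1 ⇒ order 0.

0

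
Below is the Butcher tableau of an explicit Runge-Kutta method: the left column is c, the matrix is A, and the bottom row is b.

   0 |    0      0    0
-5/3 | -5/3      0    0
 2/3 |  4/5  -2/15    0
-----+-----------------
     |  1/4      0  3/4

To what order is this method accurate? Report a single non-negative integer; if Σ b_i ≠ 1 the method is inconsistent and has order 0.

b = (1/4, 0, 3/4)
c = (0, -5/3, 2/3)
Ac = (0, 0, 2/9)
Σ b_i: 1/4·1 + 3/4·1 = 1 ✓
b·c: 3/4·2/3 = 1/2 ✓
b·c²: 3/4·4/9 = 1/3 ✓
b·Ac: 3/4·2/9 = 1/6 ✓; 3 stages ⇒ order 3.

3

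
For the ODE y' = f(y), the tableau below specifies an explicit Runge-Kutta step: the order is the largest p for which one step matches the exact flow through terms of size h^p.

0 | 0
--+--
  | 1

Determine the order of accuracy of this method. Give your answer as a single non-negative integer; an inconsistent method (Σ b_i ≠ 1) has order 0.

b = (1)
c = (0)
Σ b_i: 1·1 = 1 ✓; 1 stage ⇒ order 1.

1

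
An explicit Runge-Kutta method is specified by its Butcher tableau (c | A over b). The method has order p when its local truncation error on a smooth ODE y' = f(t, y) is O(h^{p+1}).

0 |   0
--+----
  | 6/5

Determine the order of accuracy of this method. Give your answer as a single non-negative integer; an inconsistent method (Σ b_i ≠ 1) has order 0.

b = (6/5)
c = (0)
Σ b_i: 6/5·1 = 6/5 ≠ 1 ⇒ order 0.

0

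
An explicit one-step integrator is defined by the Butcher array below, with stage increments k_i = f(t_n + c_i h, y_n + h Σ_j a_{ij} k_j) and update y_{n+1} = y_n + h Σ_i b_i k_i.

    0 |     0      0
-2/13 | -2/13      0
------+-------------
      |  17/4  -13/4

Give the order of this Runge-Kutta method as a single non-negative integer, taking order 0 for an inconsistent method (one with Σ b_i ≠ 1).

2

b = (17/4, -13/4)
c = (0, -2/13)
Σ b_i: 17/4·1 + (-13/4)·1 = 1 ✓
b·c: (-13/4)·(-2/13) = 1/2 ✓; 2 stages ⇒ order 2.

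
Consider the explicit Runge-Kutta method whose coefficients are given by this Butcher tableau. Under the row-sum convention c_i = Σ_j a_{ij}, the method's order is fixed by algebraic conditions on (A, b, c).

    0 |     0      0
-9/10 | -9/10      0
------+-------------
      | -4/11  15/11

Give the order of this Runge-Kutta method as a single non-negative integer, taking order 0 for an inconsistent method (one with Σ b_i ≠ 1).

1

b = (-4/11, 15/11)
c = (0, -9/10)
Σ b_i: (-4/11)·1 + 15/11·1 = 1 ✓
b·c: 15/11·(-9/10) = -27/22 ≠ 1/2 ⇒ order 1.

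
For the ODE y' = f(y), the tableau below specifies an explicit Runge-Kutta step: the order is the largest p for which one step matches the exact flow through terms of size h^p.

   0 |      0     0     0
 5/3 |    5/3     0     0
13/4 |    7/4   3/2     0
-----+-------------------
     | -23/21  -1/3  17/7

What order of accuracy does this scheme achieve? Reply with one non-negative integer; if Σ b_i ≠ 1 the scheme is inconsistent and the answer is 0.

b = (-23/21, -1/3, 17/7)
c = (0, 5/3, 13/4)
Ac = (0, 0, 5/2)
Σ b_i: (-23/21)·1 + (-1/3)·1 + 17/7·1 = 1 ✓
b·c: (-1/3)·5/3 + 17/7·13/4 = 1849/252 ≠ 1/2 ⇒ order 1.

1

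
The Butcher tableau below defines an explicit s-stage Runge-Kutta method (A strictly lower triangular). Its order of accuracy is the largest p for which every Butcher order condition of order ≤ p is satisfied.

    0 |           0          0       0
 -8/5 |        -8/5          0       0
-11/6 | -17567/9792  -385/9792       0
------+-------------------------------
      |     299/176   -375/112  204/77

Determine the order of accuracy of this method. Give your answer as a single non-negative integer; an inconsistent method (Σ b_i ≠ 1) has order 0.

b = (299/176, -375/112, 204/77)
c = (0, -8/5, -11/6)
Ac = (0, 0, 77/1224)
Σ b_i: 299/176·1 + (-375/112)·1 + 204/77·1 = 1 ✓
b·c: (-375/112)·(-8/5) + 204/77·(-11/6) = 1/2 ✓
b·c²: (-375/112)·64/25 + 204/77·121/36 = 1/3 ✓
b·Ac: 204/77·77/1224 = 1/6 ✓; 3 stages ⇒ order 3.

3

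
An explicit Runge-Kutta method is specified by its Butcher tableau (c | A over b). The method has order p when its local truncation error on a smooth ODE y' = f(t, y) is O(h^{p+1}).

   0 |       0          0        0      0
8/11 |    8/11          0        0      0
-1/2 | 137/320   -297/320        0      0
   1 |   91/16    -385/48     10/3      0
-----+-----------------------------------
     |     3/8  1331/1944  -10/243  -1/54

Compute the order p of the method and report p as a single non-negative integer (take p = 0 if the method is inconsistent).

b = (3/8, 1331/1944, -10/243, -1/54)
c = (0, 8/11, -1/2, 1)
Ac = (0, 0, -27/40, -15/2)
Σ b_i: 3/8·1 + 1331/1944·1 + (-10/243)·1 + (-1/54)·1 = 1 ✓
b·c: 1331/1944·8/11 + (-10/243)·(-1/2) + (-1/54)·1 = 1/2 ✓
b·c²: 1331/1944·64/121 + (-10/243)·1/4 + (-1/54)·1 = 1/3 ✓
b·Ac: (-10/243)·(-27/40) + (-1/54)·(-15/2) = 1/6 ✓
b·c³: 1331/1944·512/1331 + (-10/243)·(-1/8) + (-1/54)·1 = 1/4 ✓
b·(c∘Ac): (-10/243)·27/80 + (-1/54)·(-15/2) = 1/8 ✓
b·Ac²: (-10/243)·(-27/55) + (-1/54)·(-75/22) = 1/12 ✓
b·A²c: (-1/54)·(-9/4) = 1/24 ✓; 4 stages ⇒ order 4.

4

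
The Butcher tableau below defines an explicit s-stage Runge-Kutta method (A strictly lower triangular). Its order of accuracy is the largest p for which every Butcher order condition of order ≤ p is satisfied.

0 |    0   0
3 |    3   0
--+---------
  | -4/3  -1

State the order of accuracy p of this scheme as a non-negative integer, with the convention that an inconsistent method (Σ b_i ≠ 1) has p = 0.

0

b = (-4/3, -1)
c = (0, 3)
Σ b_i: (-4/3)·1 + (-1)·1 = -7/3 ≠ 1 ⇒ order 0.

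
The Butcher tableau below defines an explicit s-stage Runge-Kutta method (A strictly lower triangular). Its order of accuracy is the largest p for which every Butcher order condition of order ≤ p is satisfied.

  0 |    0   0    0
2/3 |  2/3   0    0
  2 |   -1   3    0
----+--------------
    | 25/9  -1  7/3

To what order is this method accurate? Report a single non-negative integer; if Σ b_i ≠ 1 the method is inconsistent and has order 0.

b = (25/9, -1, 7/3)
c = (0, 2/3, 2)
Ac = (0, 0, 2)
Σ b_i: 25/9·1 + (-1)·1 + 7/3·1 = 37/9 ≠ 1 ⇒ order 0.

0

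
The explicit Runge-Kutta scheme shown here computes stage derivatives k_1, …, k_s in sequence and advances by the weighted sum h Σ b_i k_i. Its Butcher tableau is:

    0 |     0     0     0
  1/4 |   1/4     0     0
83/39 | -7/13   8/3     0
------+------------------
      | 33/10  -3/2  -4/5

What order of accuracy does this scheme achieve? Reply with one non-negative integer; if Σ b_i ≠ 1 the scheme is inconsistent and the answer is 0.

b = (33/10, -3/2, -4/5)
c = (0, 1/4, 83/39)
Ac = (0, 0, 2/3)
Σ b_i: 33/10·1 + (-3/2)·1 + (-4/5)·1 = 1 ✓
b·c: (-3/2)·1/4 + (-4/5)·83/39 = -3241/1560 ≠ 1/2 ⇒ order 1.

1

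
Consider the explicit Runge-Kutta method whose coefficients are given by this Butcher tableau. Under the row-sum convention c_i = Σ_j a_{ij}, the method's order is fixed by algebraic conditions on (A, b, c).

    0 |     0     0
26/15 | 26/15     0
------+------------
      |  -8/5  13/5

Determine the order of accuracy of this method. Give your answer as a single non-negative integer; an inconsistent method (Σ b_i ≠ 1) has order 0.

1

b = (-8/5, 13/5)
c = (0, 26/15)
Σ b_i: (-8/5)·1 + 13/5·1 = 1 ✓
b·c: 13/5·26/15 = 338/75 ≠ 1/2 ⇒ order 1.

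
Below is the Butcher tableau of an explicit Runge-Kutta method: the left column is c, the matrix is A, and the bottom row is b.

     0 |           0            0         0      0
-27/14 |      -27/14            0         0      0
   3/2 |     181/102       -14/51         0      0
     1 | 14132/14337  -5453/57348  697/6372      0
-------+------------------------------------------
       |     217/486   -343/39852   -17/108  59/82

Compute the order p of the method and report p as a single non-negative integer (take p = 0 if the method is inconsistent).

b = (217/486, -343/39852, -17/108, 59/82)
c = (0, -27/14, 3/2, 1)
Ac = (0, 0, 9/17, 41/118)
Σ b_i: 217/486·1 + (-343/39852)·1 + (-17/108)·1 + 59/82·1 = 1 ✓
b·c: (-343/39852)·(-27/14) + (-17/108)·3/2 + 59/82·1 = 1/2 ✓
b·c²: (-343/39852)·729/196 + (-17/108)·9/4 + 59/82·1 = 1/3 ✓
b·Ac: (-17/108)·9/17 + 59/82·41/118 = 1/6 ✓
b·c³: (-343/39852)·(-19683/2744) + (-17/108)·27/8 + 59/82·1 = 1/4 ✓
b·(c∘Ac): (-17/108)·27/34 + 59/82·41/118 = 1/8 ✓
b·Ac²: (-17/108)·(-243/238) + 59/82·(-533/4956) = 1/12 ✓
b·A²c: 59/82·41/708 = 1/24 ✓; 4 stages ⇒ order 4.

4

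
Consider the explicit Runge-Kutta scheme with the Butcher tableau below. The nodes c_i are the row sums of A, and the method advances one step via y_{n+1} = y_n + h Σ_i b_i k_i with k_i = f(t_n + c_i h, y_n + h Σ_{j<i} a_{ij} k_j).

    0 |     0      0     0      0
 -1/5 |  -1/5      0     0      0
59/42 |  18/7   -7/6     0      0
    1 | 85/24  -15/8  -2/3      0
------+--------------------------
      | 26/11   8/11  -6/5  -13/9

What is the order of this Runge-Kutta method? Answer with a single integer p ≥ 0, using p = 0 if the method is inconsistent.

0

b = (26/11, 8/11, -6/5, -13/9)
c = (0, -1/5, 59/42, 1)
Ac = (0, 0, 7/30, -283/504)
Σ b_i: 26/11·1 + 8/11·1 + (-6/5)·1 + (-13/9)·1 = 221/495 ≠ 1 ⇒ order 0.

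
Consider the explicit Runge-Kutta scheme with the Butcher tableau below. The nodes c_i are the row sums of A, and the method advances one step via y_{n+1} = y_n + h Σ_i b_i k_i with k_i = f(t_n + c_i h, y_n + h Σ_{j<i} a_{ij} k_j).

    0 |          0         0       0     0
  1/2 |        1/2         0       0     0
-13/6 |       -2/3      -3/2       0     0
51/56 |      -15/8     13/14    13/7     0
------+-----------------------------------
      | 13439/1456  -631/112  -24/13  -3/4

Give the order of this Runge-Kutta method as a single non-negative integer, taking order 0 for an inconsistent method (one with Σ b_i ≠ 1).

2

b = (13439/1456, -631/112, -24/13, -3/4)
c = (0, 1/2, -13/6, 51/56)
Ac = (0, 0, -3/4, -299/84)
Σ b_i: 13439/1456·1 + (-631/112)·1 + (-24/13)·1 + (-3/4)·1 = 1 ✓
b·c: (-631/112)·1/2 + (-24/13)·(-13/6) + (-3/4)·51/56 = 1/2 ✓
b·c²: (-631/112)·1/4 + (-24/13)·169/36 + (-3/4)·2601/3136 = -402557/37632 ≠ 1/3 ⇒ order 2.
b·Ac: (-24/13)·(-3/4) + (-3/4)·(-299/84) = 5903/1456 ≠ 1/6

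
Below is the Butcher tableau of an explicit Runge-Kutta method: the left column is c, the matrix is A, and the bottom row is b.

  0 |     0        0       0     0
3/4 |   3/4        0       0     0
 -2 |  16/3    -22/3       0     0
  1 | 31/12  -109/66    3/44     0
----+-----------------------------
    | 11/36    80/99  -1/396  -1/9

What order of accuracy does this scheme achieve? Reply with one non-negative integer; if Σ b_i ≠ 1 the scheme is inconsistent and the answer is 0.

4

b = (11/36, 80/99, -1/396, -1/9)
c = (0, 3/4, -2, 1)
Ac = (0, 0, -11/2, -11/8)
Σ b_i: 11/36·1 + 80/99·1 + (-1/396)·1 + (-1/9)·1 = 1 ✓
b·c: 80/99·3/4 + (-1/396)·(-2) + (-1/9)·1 = 1/2 ✓
b·c²: 80/99·9/16 + (-1/396)·4 + (-1/9)·1 = 1/3 ✓
b·Ac: (-1/396)·(-11/2) + (-1/9)·(-11/8) = 1/6 ✓
b·c³: 80/99·27/64 + (-1/396)·(-8) + (-1/9)·1 = 1/4 ✓
b·(c∘Ac): (-1/396)·11 + (-1/9)·(-11/8) = 1/8 ✓
b·Ac²: (-1/396)·(-33/8) + (-1/9)·(-21/32) = 1/12 ✓
b·A²c: (-1/9)·(-3/8) = 1/24 ✓; 4 stages ⇒ order 4.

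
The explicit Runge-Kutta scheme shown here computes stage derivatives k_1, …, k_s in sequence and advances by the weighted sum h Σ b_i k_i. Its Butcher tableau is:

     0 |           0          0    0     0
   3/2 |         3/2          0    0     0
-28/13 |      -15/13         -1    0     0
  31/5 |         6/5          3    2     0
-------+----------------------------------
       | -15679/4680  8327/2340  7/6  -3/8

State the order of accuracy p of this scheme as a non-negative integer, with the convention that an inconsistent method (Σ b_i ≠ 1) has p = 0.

b = (-15679/4680, 8327/2340, 7/6, -3/8)
c = (0, 3/2, -28/13, 31/5)
Ac = (0, 0, -3/2, 5/26)
Σ b_i: (-15679/4680)·1 + 8327/2340·1 + 7/6·1 + (-3/8)·1 = 1 ✓
b·c: 8327/2340·3/2 + 7/6·(-28/13) + (-3/8)·31/5 = 1/2 ✓
b·c²: 8327/2340·9/4 + 7/6·784/169 + (-3/8)·961/25 = -201997/202800 ≠ 1/3 ⇒ order 2.
b·Ac: 7/6·(-3/2) + (-3/8)·5/26 = -379/208 ≠ 1/6

2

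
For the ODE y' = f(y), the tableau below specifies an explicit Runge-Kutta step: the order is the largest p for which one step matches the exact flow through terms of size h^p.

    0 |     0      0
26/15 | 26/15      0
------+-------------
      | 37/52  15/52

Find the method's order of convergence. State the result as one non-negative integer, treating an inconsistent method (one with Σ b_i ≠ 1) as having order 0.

b = (37/52, 15/52)
c = (0, 26/15)
Σ b_i: 37/52·1 + 15/52·1 = 1 ✓
b·c: 15/52·26/15 = 1/2 ✓; 2 stages ⇒ order 2.

2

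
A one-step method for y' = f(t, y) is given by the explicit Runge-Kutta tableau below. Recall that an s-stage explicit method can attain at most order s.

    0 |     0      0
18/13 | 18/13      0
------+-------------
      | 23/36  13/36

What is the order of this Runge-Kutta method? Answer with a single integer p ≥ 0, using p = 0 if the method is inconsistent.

b = (23/36, 13/36)
c = (0, 18/13)
Σ b_i: 23/36·1 + 13/36·1 = 1 ✓
b·c: 13/36·18/13 = 1/2 ✓; 2 stages ⇒ order 2.

2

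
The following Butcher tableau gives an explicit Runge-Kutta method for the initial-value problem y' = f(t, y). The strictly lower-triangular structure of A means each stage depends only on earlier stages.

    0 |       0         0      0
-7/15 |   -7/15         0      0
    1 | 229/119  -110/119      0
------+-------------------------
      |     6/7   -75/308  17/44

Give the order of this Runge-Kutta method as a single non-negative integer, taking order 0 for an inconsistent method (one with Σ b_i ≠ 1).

3

b = (6/7, -75/308, 17/44)
c = (0, -7/15, 1)
Ac = (0, 0, 22/51)
Σ b_i: 6/7·1 + (-75/308)·1 + 17/44·1 = 1 ✓
b·c: (-75/308)·(-7/15) + 17/44·1 = 1/2 ✓
b·c²: (-75/308)·49/225 + 17/44·1 = 1/3 ✓
b·Ac: 17/44·22/51 = 1/6 ✓; 3 stages ⇒ order 3.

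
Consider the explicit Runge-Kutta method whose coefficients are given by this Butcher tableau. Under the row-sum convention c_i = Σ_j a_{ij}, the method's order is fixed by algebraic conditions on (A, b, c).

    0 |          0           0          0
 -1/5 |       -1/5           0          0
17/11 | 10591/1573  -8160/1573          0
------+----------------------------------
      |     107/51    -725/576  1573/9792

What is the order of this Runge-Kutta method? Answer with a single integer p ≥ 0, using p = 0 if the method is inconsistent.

b = (107/51, -725/576, 1573/9792)
c = (0, -1/5, 17/11)
Ac = (0, 0, 1632/1573)
Σ b_i: 107/51·1 + (-725/576)·1 + 1573/9792·1 = 1 ✓
b·c: (-725/576)·(-1/5) + 1573/9792·17/11 = 1/2 ✓
b·c²: (-725/576)·1/25 + 1573/9792·289/121 = 1/3 ✓
b·Ac: 1573/9792·1632/1573 = 1/6 ✓; 3 stages ⇒ order 3.

3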